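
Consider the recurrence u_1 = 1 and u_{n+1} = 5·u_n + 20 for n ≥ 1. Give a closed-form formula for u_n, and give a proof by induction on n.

Computing the first terms: u_1 = 1, u_2 = 25, u_3 = 145. This suggests u_n = 6·5^(n - 1) - 5.
Base step (n = 1): the formula gives 1 = 1 = u_1.
For the inductive step, assume it holds for an arbitrary i ≥ 1, so u_i = 6·5^(i - 1) - 5.
Then u_{i+1} = 5·u_i + 20 = 5·(6·5^(i - 1) - 5) + 20 = 6·5^i - 5 = 6·5^((i+1) - 1) - 5,
which is the claimed formula at n = i+1.
By the principle of mathematical induction, the result holds for all n ≥ 1.

u_n = 6·5^(n - 1) - 5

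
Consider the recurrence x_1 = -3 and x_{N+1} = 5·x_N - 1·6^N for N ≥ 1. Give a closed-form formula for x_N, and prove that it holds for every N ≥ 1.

x_N = 3·5^(N - 1) - 6^N

Computing the first terms: x_1 = -3, x_2 = -21, x_3 = -141. This suggests x_N = 3·5^(N - 1) - 6^N.
For the base case N = 1: the formula gives -3 = -3 = x_1.
For the inductive step, assume it holds for an arbitrary j ≥ 1, so x_j = 3·5^(j - 1) - 6^j.
Then x_{j+1} = 5·x_j - 1·6^j = 5·(3·5^(j - 1) - 6^j) - 1·6^j = 3·5^j - 6^(j + 1) = 3·5^((j+1) - 1) - 6^(j+1),
which is the claimed formula at N = j+1.
Hence, by induction on N, the claim holds for every N ≥ 1.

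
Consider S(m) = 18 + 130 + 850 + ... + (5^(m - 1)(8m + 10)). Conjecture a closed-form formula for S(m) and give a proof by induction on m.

We claim S(m) = 2·5^m(m + 1) - 2 for all m ≥ 1.
For the base case m = 1: S(1) = 18, and the closed form gives 18. They agree.
For the inductive step, assume it holds for an arbitrary k ≥ 1, so S(k) = 2·5^k(k + 1) - 2.
Then S(k+1) = S(k) + (5^k(8k + 18)) = (2·5^k(k + 1) - 2) + (5^k(8k + 18)).
Simplifying, S(k+1) = 10·5^k·k + 20·5^k - 2 = 2·5^(k+1)((k+1) + 1) - 2,
which is the closed form with m = k+1.
Hence, by induction on m, the claim holds for every m ≥ 1.

S(m) = 2·5^m(m + 1) - 2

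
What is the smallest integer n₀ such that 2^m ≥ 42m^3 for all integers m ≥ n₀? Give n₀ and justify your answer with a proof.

At m = 17: 131072 < 206346, so the inequality fails and n₀ ≥ 18. We prove 2^m ≥ 42m^3 for all m ≥ 18.
When m = 18: 2^m = 262144 and 42m^3 = 244944, so 262144 ≥ 244944.
For the inductive step, assume it holds for an arbitrary r ≥ 18, so 2^r ≥ 42r^3.
Then 2^(r + 1) = 2·(2^r) ≥ 2·(42r^3).
Also, for r ≥ 18 we have 2·(42r^3) ≥ 42(r+1)^3, since 2 ≥ (1 + 1/r)^3 for all r ≥ 18.
Combining, 2^(r + 1) ≥ 42(r+1)^3.
This completes the induction.
Hence the smallest such n₀ is 18.

n₀ = 18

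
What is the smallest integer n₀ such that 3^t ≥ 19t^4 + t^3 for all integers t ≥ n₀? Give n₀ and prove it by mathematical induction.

n₀ = 12

At t = 11: 177147 < 279510, so the inequality fails and n₀ ≥ 12. We prove 3^t ≥ 19t^4 + t^3 for all t ≥ 12.
For the base case t = 12: 3^t = 531441 and 19t^4 + t^3 = 395712, so 531441 ≥ 395712.
For the inductive step, assume it holds for an arbitrary j ≥ 12, so 3^j ≥ 19j^4 + j^3.
Then 3^(j + 1) = 3·(3^j) ≥ 3·(19j^4 + j^3).
Also, for j ≥ 12 we have 3·(19j^4 + j^3) ≥ 19(j+1)^4 + (j+1)^3, since 3·(19j^4 + j^3) − (19(j+1)^4 + (j+1)^3) = 38j^4 - 74j^3 - 117j^2 - 79j - 20, which is nonnegative for all j ≥ 12.
Combining, 3^(j + 1) ≥ 19(j+1)^4 + (j+1)^3.
By induction, the statement is established for all t ≥ 12.
Hence the smallest such n₀ is 12.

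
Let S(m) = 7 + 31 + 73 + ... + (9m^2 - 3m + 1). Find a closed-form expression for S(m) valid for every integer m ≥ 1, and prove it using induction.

We claim S(m) = m(3m^2 + 3m + 1) for all m ≥ 1.
For the base case m = 1: S(1) = 7, and the closed form gives 7. They agree.
Inductive step: assume the claim holds for m = i, so S(i) = i(3i^2 + 3i + 1).
Then S(i+1) = S(i) + (9i^2 + 15i + 7) = (i(3i^2 + 3i + 1)) + (9i^2 + 15i + 7).
Simplifying, S(i+1) = (i + 1)(3i^2 + 9i + 7) = (i+1)(3(i+1)^2 + 3(i+1) + 1),
which is the closed form with m = i+1.
Hence, by induction on m, the claim holds for every m ≥ 1.

S(m) = m(3m^2 + 3m + 1)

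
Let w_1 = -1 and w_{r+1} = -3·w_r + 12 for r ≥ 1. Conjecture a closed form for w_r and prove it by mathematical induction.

Computing the first terms: w_1 = -1, w_2 = 15, w_3 = -33. This suggests w_r = -4(-3)^(r - 1) + 3.
Base step (r = 1): the formula gives -1 = -1 = w_1.
Suppose the result is true for r = p, so w_p = -4(-3)^(p - 1) + 3.
Then w_{p+1} = -3·w_p + 12 = -3·(-4(-3)^(p - 1) + 3) + 12 = -4(-3)^p + 3 = -4(-3)^((p+1) - 1) + 3,
which is the claimed formula at r = p+1.
By induction, the statement is established for all r ≥ 1.

w_r = -4(-3)^(r - 1) + 3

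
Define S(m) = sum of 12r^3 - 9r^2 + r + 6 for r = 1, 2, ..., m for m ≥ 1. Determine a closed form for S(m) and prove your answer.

S(m) = m(3m^3 + 3m^2 - m + 5)

We claim S(m) = m(3m^3 + 3m^2 - m + 5) for all m ≥ 1.
When m = 1: S(1) = 10, and the closed form gives 10. They agree.
For the inductive step, assume it holds for an arbitrary r ≥ 1, so S(r) = r(3r^3 + 3r^2 - r + 5).
Then S(r+1) = S(r) + (12r^3 + 27r^2 + 19r + 10) = (r(3r^3 + 3r^2 - r + 5)) + (12r^3 + 27r^2 + 19r + 10).
Simplifying, S(r+1) = (r + 1)(3r^3 + 12r^2 + 14r + 10) = (r+1)(3(r+1)^3 + 3(r+1)^2 - (r+1) + 5),
which is the closed form with m = r+1.
By the principle of mathematical induction, the result holds for all m ≥ 1.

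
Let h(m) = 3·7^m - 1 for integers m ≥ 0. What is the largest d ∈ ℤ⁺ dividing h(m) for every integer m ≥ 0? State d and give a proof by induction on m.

Computing the first values: h(0) = 2 and h(1) = 20; gcd(2, 20) = 2, so d ≤ 2.
We prove 2 | 3·7^m - 1 for all m ≥ 0 by induction on m.
When m = 0: h(0) = 2 = 2·(1), so 2 | h(0).
Suppose the result is true for m = k, i.e. 2 | h(k). Then
h(k+1) = 3·7^(k+1) - 1 = 7·(3·7^k - 1) + 6 = 7·h(k) + 6. The first term is divisible by 2 by the inductive hypothesis, and 6 is divisible by 2. Hence 2 | h(k+1).
Hence, by induction on m, the claim holds for every m ≥ 0.
Therefore the largest such d is 2.

d = 2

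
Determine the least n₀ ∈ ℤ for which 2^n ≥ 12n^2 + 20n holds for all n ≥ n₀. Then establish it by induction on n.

At n = 10: 1024 < 1400, so the inequality fails and n₀ ≥ 11. We prove 2^n ≥ 12n^2 + 20n for all n ≥ 11.
For the base case n = 11: 2^n = 2048 and 12n^2 + 20n = 1672, so 2048 ≥ 1672.
For the inductive step, assume it holds for an arbitrary k ≥ 11, so 2^k ≥ 12k^2 + 20k.
Then 2^(k + 1) = 2·(2^k) ≥ 2·(12k^2 + 20k).
Also, for k ≥ 11 we have 2·(12k^2 + 20k) ≥ 12(k+1)^2 + 20(k+1), since 2·(12k^2 + 20k) − (12(k+1)^2 + 20(k+1)) = 12k^2 - 4k - 32, which is nonnegative for all k ≥ 11.
Combining, 2^(k + 1) ≥ 12(k+1)^2 + 20(k+1).
By the principle of mathematical induction, the result holds for all n ≥ 11.
Hence the smallest such n₀ is 11.

n₀ = 11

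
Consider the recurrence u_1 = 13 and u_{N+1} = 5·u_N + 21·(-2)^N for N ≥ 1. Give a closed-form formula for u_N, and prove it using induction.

u_N = -3(-2)^N + 7·5^(N - 1)

Computing the first terms: u_1 = 13, u_2 = 23, u_3 = 199. This suggests u_N = -3(-2)^N + 7·5^(N - 1).
Base case (N = 1): the formula gives 13 = 13 = u_1.
Suppose the result is true for N = j, so u_j = -3(-2)^j + 7·5^(j - 1).
Then u_{j+1} = 5·u_j + 21·(-2)^j = 5·(-3(-2)^j + 7·5^(j - 1)) + 21·(-2)^j = -3(-2)^(j + 1) + 7·5^j = -3(-2)^(j+1) + 7·5^((j+1) - 1),
which is the claimed formula at N = j+1.
By induction, the statement is established for all N ≥ 1.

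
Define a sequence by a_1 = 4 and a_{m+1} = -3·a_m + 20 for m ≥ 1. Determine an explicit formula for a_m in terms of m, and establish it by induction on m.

Computing the first terms: a_1 = 4, a_2 = 8, a_3 = -4. This suggests a_m = -(-3)^(m - 1) + 5.
For the base case m = 1: the formula gives 4 = 4 = a_1.
Inductive step: assume the claim holds for m = k, so a_k = -(-3)^(k - 1) + 5.
Then a_{k+1} = -3·a_k + 20 = -3·(-(-3)^(k - 1) + 5) + 20 = -(-3)^k + 5 = -(-3)^((k+1) - 1) + 5,
which is the claimed formula at m = k+1.
By the principle of mathematical induction, the result holds for all m ≥ 1.

a_m = -(-3)^(m - 1) + 5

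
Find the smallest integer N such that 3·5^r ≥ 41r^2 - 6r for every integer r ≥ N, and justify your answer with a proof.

At r = 2: 75 < 152, so the inequality fails and N ≥ 3. We prove 3·5^r ≥ 41r^2 - 6r for all r ≥ 3.
Base step (r = 3): 3·5^r = 375 and 41r^2 - 6r = 351, so 375 ≥ 351.
Inductive step: assume the claim holds for r = j, so 3·5^j ≥ 41j^2 - 6j.
Then 3·5^(j + 1) = 5·(3·5^j) ≥ 5·(41j^2 - 6j).
Also, for j ≥ 3 we have 5·(41j^2 - 6j) ≥ 41(j+1)^2 - 6(j+1), since 5·(41j^2 - 6j) − (41(j+1)^2 - 6(j+1)) = 164j^2 - 106j - 35, which is nonnegative for all j ≥ 3.
Combining, 3·5^(j + 1) ≥ 41(j+1)^2 - 6(j+1).
By the principle of mathematical induction, the result holds for all r ≥ 3.
Hence the smallest such N is 3.

N = 3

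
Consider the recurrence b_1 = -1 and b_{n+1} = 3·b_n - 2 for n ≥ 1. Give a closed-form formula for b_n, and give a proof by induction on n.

Computing the first terms: b_1 = -1, b_2 = -5, b_3 = -17. This suggests b_n = -2·3^(n - 1) + 1.
For the base case n = 1: the formula gives -1 = -1 = b_1.
Inductive step: suppose the statement holds for some i ≥ 1, so b_i = -2·3^(i - 1) + 1.
Then b_{i+1} = 3·b_i - 2 = 3·(-2·3^(i - 1) + 1) - 2 = -2·3^i + 1 = -2·3^((i+1) - 1) + 1,
which is the claimed formula at n = i+1.
Hence, by induction on n, the claim holds for every n ≥ 1.

b_n = -2·3^(n - 1) + 1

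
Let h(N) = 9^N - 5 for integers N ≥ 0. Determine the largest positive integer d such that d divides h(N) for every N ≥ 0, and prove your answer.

d = 4

Computing the first values: h(0) = -4 and h(1) = 4; gcd(-4, 4) = 4, so d ≤ 4.
We prove 4 | 9^N - 5 for all N ≥ 0 by induction on N.
Base step (N = 0): h(0) = -4 = 4·(-1), so 4 | h(0).
Inductive step: assume the claim holds for N = i, i.e. 4 | h(i). Then
h(i+1) = 9^(i+1) - 5 = 9·(9^i - 5) + 40 = 9·h(i) + 40. The first term is divisible by 4 by the inductive hypothesis, and 40 is divisible by 4. Hence 4 | h(i+1).
By induction, the statement is established for all N ≥ 0.
Therefore the largest such d is 4.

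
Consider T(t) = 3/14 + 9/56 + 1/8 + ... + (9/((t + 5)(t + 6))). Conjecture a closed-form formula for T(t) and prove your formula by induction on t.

T(t) = 3t/(2(t + 6))

We claim T(t) = 3t/(2(t + 6)) for all t ≥ 1.
Base step (t = 1): T(1) = 3/14, and the closed form gives 3/14. They agree.
Inductive step: suppose the statement holds for some k ≥ 1, so T(k) = 3k/(2(k + 6)).
Then T(k+1) = T(k) + (9/((k + 6)(k + 7))) = (3k/(2(k + 6))) + (9/((k + 6)(k + 7))).
Simplifying, T(k+1) = 3(k + 1)/(2(k + 7)) = 3(k+1)/(2((k+1) + 6)),
which is the closed form with t = k+1.
By induction, the statement is established for all t ≥ 1.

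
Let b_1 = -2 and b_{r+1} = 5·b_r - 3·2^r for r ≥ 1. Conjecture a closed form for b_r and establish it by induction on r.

b_r = 2^r - 4·5^(r - 1)

Computing the first terms: b_1 = -2, b_2 = -16, b_3 = -92. This suggests b_r = 2^r - 4·5^(r - 1).
Base case (r = 1): the formula gives -2 = -2 = b_1.
Suppose the result is true for r = p, so b_p = 2^p - 4·5^(p - 1).
Then b_{p+1} = 5·b_p - 3·2^p = 5·(2^p - 4·5^(p - 1)) - 3·2^p = 2^(p + 1) - 4·5^p = 2^(p+1) - 4·5^((p+1) - 1),
which is the claimed formula at r = p+1.
By the principle of mathematical induction, the result holds for all r ≥ 1.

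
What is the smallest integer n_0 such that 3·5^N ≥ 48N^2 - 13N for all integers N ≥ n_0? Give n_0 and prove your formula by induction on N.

At N = 3: 375 < 393, so the inequality fails and n_0 ≥ 4. We prove 3·5^N ≥ 48N^2 - 13N for all N ≥ 4.
For the base case N = 4: 3·5^N = 1875 and 48N^2 - 13N = 716, so 1875 ≥ 716.
Inductive step: assume the claim holds for N = r, so 3·5^r ≥ 48r^2 - 13r.
Then 3·5^(r + 1) = 5·(3·5^r) ≥ 5·(48r^2 - 13r).
Also, for r ≥ 4 we have 5·(48r^2 - 13r) ≥ 48(r+1)^2 - 13(r+1), since 5·(48r^2 - 13r) − (48(r+1)^2 - 13(r+1)) = 192r^2 - 148r - 35, which is nonnegative for all r ≥ 4.
Combining, 3·5^(r + 1) ≥ 48(r+1)^2 - 13(r+1).
By the principle of mathematical induction, the result holds for all N ≥ 4.
Hence the smallest such n_0 is 4.

n_0 = 4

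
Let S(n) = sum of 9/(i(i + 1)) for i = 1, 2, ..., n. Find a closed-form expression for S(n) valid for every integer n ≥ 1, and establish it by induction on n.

We claim S(n) = 9n/(n + 1) for all n ≥ 1.
Base step (n = 1): S(1) = 9/2, and the closed form gives 9/2. They agree.
Suppose the result is true for n = i, so S(i) = 9i/(i + 1).
Then S(i+1) = S(i) + (9/((i + 1)(i + 2))) = (9i/(i + 1)) + (9/((i + 1)(i + 2))).
Simplifying, S(i+1) = 9(i + 1)/(i + 2) = 9(i+1)/((i+1) + 1),
which is the closed form with n = i+1.
Hence, by induction on n, the claim holds for every n ≥ 1.

S(n) = 9n/(n + 1)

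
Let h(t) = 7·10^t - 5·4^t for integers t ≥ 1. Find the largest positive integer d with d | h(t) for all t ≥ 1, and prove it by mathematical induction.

Computing the first values: h(1) = 50 and h(2) = 620; gcd(50, 620) = 10, so d ≤ 10.
We prove 10 | 7·10^t - 5·4^t for all t ≥ 1 by induction on t.
For the base case t = 1: h(1) = 50 = 10·(5), so 10 | h(1).
Inductive step: assume the claim holds for t = p, i.e. 10 | h(p). Then
h(p+1) − 10·h(p) = (7·10^(p+1) - 5·4^(p+1)) − 10·(7·10^p - 5·4^p) = (-5)·4^p·(4 − 10) = (30)·4^p. Since 10 | h(p) by the inductive hypothesis, 10 | 10·h(p); and 10 | 30 since 30 = 10·3. Therefore 10 | h(p+1).
Hence, by induction on t, the claim holds for every t ≥ 1.
Therefore the largest such d is 10.

d = 10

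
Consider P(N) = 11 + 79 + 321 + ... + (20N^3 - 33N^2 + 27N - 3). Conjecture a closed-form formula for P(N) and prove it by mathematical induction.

P(N) = N(5N^3 - N^2 + 2N + 5)

We claim P(N) = N(5N^3 - N^2 + 2N + 5) for all N ≥ 1.
Base step (N = 1): P(1) = 11, and the closed form gives 11. They agree.
Inductive step: assume the claim holds for N = p, so P(p) = p(5p^3 - p^2 + 2p + 5).
Then P(p+1) = P(p) + (20p^3 + 27p^2 + 21p + 11) = (p(5p^3 - p^2 + 2p + 5)) + (20p^3 + 27p^2 + 21p + 11).
Simplifying, P(p+1) = (p + 1)(5p^3 + 14p^2 + 15p + 11) = (p+1)(5(p+1)^3 - (p+1)^2 + 2(p+1) + 5),
which is the closed form with N = p+1.
By the principle of mathematical induction, the result holds for all N ≥ 1.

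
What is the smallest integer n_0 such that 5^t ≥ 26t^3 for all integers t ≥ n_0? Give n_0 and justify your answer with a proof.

n_0 = 6

At t = 5: 3125 < 3250, so the inequality fails and n_0 ≥ 6. We prove 5^t ≥ 26t^3 for all t ≥ 6.
Base case (t = 6): 5^t = 15625 and 26t^3 = 5616, so 15625 ≥ 5616.
For the inductive step, assume it holds for an arbitrary p ≥ 6, so 5^p ≥ 26p^3.
Then 5^(p + 1) = 5·(5^p) ≥ 5·(26p^3).
Also, for p ≥ 6 we have 5·(26p^3) ≥ 26(p+1)^3, since 5 ≥ (1 + 1/p)^3 for all p ≥ 6.
Combining, 5^(p + 1) ≥ 26(p+1)^3.
This completes the induction.
Hence the smallest such n_0 is 6.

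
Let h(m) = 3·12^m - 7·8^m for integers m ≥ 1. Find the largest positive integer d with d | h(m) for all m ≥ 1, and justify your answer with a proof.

Computing the first values: h(1) = -20 and h(2) = -16; gcd(-20, -16) = 4, so d ≤ 4.
We prove 4 | 3·12^m - 7·8^m for all m ≥ 1 by induction on m.
Base case (m = 1): h(1) = -20 = 4·(-5), so 4 | h(1).
Suppose the result is true for m = p, i.e. 4 | h(p). Then
h(p+1) − 12·h(p) = (3·12^(p+1) - 7·8^(p+1)) − 12·(3·12^p - 7·8^p) = (-7)·8^p·(8 − 12) = (28)·8^p. Since 4 | h(p) by the inductive hypothesis, 4 | 12·h(p); and 4 | 28 since 28 = 4·7. Therefore 4 | h(p+1).
By the principle of mathematical induction, the result holds for all m ≥ 1.
Therefore the largest such d is 4.

d = 4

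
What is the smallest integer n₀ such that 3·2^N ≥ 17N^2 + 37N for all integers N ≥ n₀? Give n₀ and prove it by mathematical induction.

At N = 9: 1536 < 1710, so the inequality fails and n₀ ≥ 10. We prove 3·2^N ≥ 17N^2 + 37N for all N ≥ 10.
For the base case N = 10: 3·2^N = 3072 and 17N^2 + 37N = 2070, so 3072 ≥ 2070.
Inductive step: suppose the statement holds for some k ≥ 10, so 3·2^k ≥ 17k^2 + 37k.
Then 3·2^(k + 1) = 2·(3·2^k) ≥ 2·(17k^2 + 37k).
Also, for k ≥ 10 we have 2·(17k^2 + 37k) ≥ 17(k+1)^2 + 37(k+1), since 2·(17k^2 + 37k) − (17(k+1)^2 + 37(k+1)) = 17k^2 + 3k - 54, which is nonnegative for all k ≥ 10.
Combining, 3·2^(k + 1) ≥ 17(k+1)^2 + 37(k+1).
Hence, by induction on N, the claim holds for every N ≥ 10.
Hence the smallest such n₀ is 10.

n₀ = 10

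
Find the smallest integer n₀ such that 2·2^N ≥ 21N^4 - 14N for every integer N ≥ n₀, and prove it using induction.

At N = 20: 2097152 < 3359720, so the inequality fails and n₀ ≥ 21. We prove 2·2^N ≥ 21N^4 - 14N for all N ≥ 21.
Base step (N = 21): 2·2^N = 4194304 and 21N^4 - 14N = 4083807, so 4194304 ≥ 4083807.
Inductive step: suppose the statement holds for some i ≥ 21, so 2·2^i ≥ 21i^4 - 14i.
Then 2·2^(i + 1) = 2·(2·2^i) ≥ 2·(21i^4 - 14i).
Also, for i ≥ 21 we have 2·(21i^4 - 14i) ≥ 21(i+1)^4 - 14(i+1), since 2·(21i^4 - 14i) − (21(i+1)^4 - 14(i+1)) = 21i^4 - 84i^3 - 126i^2 - 98i - 7, which is nonnegative for all i ≥ 21.
Combining, 2·2^(i + 1) ≥ 21(i+1)^4 - 14(i+1).
This completes the induction.
Hence the smallest such n₀ is 21.

n₀ = 21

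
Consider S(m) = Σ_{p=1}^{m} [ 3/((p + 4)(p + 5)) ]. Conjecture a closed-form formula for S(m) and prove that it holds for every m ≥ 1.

S(m) = 3m/(5(m + 5))

We claim S(m) = 3m/(5(m + 5)) for all m ≥ 1.
For the base case m = 1: S(1) = 1/10, and the closed form gives 1/10. They agree.
For the inductive step, assume it holds for an arbitrary p ≥ 1, so S(p) = 3p/(5(p + 5)).
Then S(p+1) = S(p) + (3/((p + 5)(p + 6))) = (3p/(5(p + 5))) + (3/((p + 5)(p + 6))).
Simplifying, S(p+1) = 3(p + 1)/(5(p + 6)) = 3(p+1)/(5((p+1) + 5)),
which is the closed form with m = p+1.
By the principle of mathematical induction, the result holds for all m ≥ 1.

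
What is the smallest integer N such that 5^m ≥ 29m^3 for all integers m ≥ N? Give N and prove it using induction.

At m = 5: 3125 < 3625, so the inequality fails and N ≥ 6. We prove 5^m ≥ 29m^3 for all m ≥ 6.
Base step (m = 6): 5^m = 15625 and 29m^3 = 6264, so 15625 ≥ 6264.
Inductive step: assume the claim holds for m = j, so 5^j ≥ 29j^3.
Then 5^(j + 1) = 5·(5^j) ≥ 5·(29j^3).
Also, for j ≥ 6 we have 5·(29j^3) ≥ 29(j+1)^3, since 5 ≥ (1 + 1/j)^3 for all j ≥ 6.
Combining, 5^(j + 1) ≥ 29(j+1)^3.
Hence, by induction on m, the claim holds for every m ≥ 6.
Hence the smallest such N is 6.

N = 6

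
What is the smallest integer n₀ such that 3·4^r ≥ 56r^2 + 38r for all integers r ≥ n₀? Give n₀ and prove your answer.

n₀ = 5

At r = 4: 768 < 1048, so the inequality fails and n₀ ≥ 5. We prove 3·4^r ≥ 56r^2 + 38r for all r ≥ 5.
Base case (r = 5): 3·4^r = 3072 and 56r^2 + 38r = 1590, so 3072 ≥ 1590.
Inductive step: suppose the statement holds for some j ≥ 5, so 3·4^j ≥ 56j^2 + 38j.
Then 3·4^(j + 1) = 4·(3·4^j) ≥ 4·(56j^2 + 38j).
Also, for j ≥ 5 we have 4·(56j^2 + 38j) ≥ 56(j+1)^2 + 38(j+1), since 4·(56j^2 + 38j) − (56(j+1)^2 + 38(j+1)) = 168j^2 + 2j - 94, which is nonnegative for all j ≥ 5.
Combining, 3·4^(j + 1) ≥ 56(j+1)^2 + 38(j+1).
By induction, the statement is established for all r ≥ 5.
Hence the smallest such n₀ is 5.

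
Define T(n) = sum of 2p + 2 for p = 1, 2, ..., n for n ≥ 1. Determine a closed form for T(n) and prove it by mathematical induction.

We claim T(n) = n(n + 3) for all n ≥ 1.
For the base case n = 1: T(1) = 4, and the closed form gives 4. They agree.
Suppose the result is true for n = p, so T(p) = p(p + 3).
Then T(p+1) = T(p) + (2p + 4) = (p(p + 3)) + (2p + 4).
Simplifying, T(p+1) = (p + 1)(p + 4) = (p+1)((p+1) + 3),
which is the closed form with n = p+1.
This completes the induction.

T(n) = n(n + 3)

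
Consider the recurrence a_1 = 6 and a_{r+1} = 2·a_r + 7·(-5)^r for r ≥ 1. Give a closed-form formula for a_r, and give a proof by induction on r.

a_r = -(-5)^r + 2^(r - 1)

Computing the first terms: a_1 = 6, a_2 = -23, a_3 = 129. This suggests a_r = -(-5)^r + 2^(r - 1).
For the base case r = 1: the formula gives 6 = 6 = a_1.
Inductive step: suppose the statement holds for some i ≥ 1, so a_i = -(-5)^i + 2^(i - 1).
Then a_{i+1} = 2·a_i + 7·(-5)^i = 2·(-(-5)^i + 2^(i - 1)) + 7·(-5)^i = -(-5)^(i + 1) + 2^i = -(-5)^(i+1) + 2^((i+1) - 1),
which is the claimed formula at r = i+1.
Hence, by induction on r, the claim holds for every r ≥ 1.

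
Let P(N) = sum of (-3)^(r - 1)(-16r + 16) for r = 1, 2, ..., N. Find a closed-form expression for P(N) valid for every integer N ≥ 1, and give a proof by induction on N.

P(N) = (-3)^N(4N - 3) + 3

We claim P(N) = (-3)^N(4N - 3) + 3 for all N ≥ 1.
When N = 1: P(1) = 0, and the closed form gives 0. They agree.
For the inductive step, assume it holds for an arbitrary r ≥ 1, so P(r) = (-3)^r(4r - 3) + 3.
Then P(r+1) = P(r) + (-16(-3)^r·r) = ((-3)^r(4r - 3) + 3) + (-16(-3)^r·r).
Simplifying, P(r+1) = -12(-3)^r·r - 3(-3)^r + 3 = (-3)^(r+1)(4(r+1) - 3) + 3,
which is the closed form with N = r+1.
Hence, by induction on N, the claim holds for every N ≥ 1.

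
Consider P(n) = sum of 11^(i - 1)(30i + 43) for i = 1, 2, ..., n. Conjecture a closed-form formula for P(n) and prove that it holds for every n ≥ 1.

We claim P(n) = 11^n(3n + 4) - 4 for all n ≥ 1.
Base case (n = 1): P(1) = 73, and the closed form gives 73. They agree.
For the inductive step, assume it holds for an arbitrary i ≥ 1, so P(i) = 11^i(3i + 4) - 4.
Then P(i+1) = P(i) + (11^i(30i + 73)) = (11^i(3i + 4) - 4) + (11^i(30i + 73)).
Simplifying, P(i+1) = 33·11^i·i + 77·11^i - 4 = 11^(i+1)(3(i+1) + 4) - 4,
which is the closed form with n = i+1.
Hence, by induction on n, the claim holds for every n ≥ 1.

P(n) = 11^n(3n + 4) - 4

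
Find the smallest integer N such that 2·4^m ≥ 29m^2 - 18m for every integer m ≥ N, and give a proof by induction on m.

N = 4

At m = 3: 128 < 207, so the inequality fails and N ≥ 4. We prove 2·4^m ≥ 29m^2 - 18m for all m ≥ 4.
Base case (m = 4): 2·4^m = 512 and 29m^2 - 18m = 392, so 512 ≥ 392.
Inductive step: suppose the statement holds for some r ≥ 4, so 2·4^r ≥ 29r^2 - 18r.
Then 2·4^(r + 1) = 4·(2·4^r) ≥ 4·(29r^2 - 18r).
Also, for r ≥ 4 we have 4·(29r^2 - 18r) ≥ 29(r+1)^2 - 18(r+1), since 4·(29r^2 - 18r) − (29(r+1)^2 - 18(r+1)) = 87r^2 - 112r - 11, which is nonnegative for all r ≥ 4.
Combining, 2·4^(r + 1) ≥ 29(r+1)^2 - 18(r+1).
This completes the induction.
Hence the smallest such N is 4.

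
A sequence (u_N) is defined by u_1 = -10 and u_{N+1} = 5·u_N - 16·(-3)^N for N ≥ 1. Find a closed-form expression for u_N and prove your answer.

u_N = 2(-3)^N - 4·5^(N - 1)

Computing the first terms: u_1 = -10, u_2 = -2, u_3 = -154. This suggests u_N = 2(-3)^N - 4·5^(N - 1).
Base case (N = 1): the formula gives -10 = -10 = u_1.
Inductive step: suppose the statement holds for some r ≥ 1, so u_r = 2(-3)^r - 4·5^(r - 1).
Then u_{r+1} = 5·u_r - 16·(-3)^r = 5·(2(-3)^r - 4·5^(r - 1)) - 16·(-3)^r = 2(-3)^(r + 1) - 4·5^r = 2(-3)^(r+1) - 4·5^((r+1) - 1),
which is the claimed formula at N = r+1.
By the principle of mathematical induction, the result holds for all N ≥ 1.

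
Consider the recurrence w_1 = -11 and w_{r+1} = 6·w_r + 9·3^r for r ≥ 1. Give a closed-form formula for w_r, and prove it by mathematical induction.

Computing the first terms: w_1 = -11, w_2 = -39, w_3 = -153. This suggests w_r = -3^(r + 1) - 2·6^(r - 1).
For the base case r = 1: the formula gives -11 = -11 = w_1.
Suppose the result is true for r = m, so w_m = -3^(m + 1) - 2·6^(m - 1).
Then w_{m+1} = 6·w_m + 9·3^m = 6·(-3^(m + 1) - 2·6^(m - 1)) + 9·3^m = -3^(m + 2) - 2·6^m = -3^((m+1) + 1) - 2·6^((m+1) - 1),
which is the claimed formula at r = m+1.
By the principle of mathematical induction, the result holds for all r ≥ 1.

w_r = -3^(r + 1) - 2·6^(r - 1)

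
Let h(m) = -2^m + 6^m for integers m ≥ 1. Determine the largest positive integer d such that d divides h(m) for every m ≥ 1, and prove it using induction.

Computing the first values: h(1) = 4 and h(2) = 32; gcd(4, 32) = 4, so d ≤ 4.
We prove 4 | -2^m + 6^m for all m ≥ 1 by induction on m.
For the base case m = 1: h(1) = 4 = 4·(1), so 4 | h(1).
Suppose the result is true for m = k, i.e. 4 | h(k). Then
6^{k+1} − 2^{k+1} = 6·6^k − 2·2^k = 6·(6^k − 2^k) + (4)·2^k. The first term is divisible by 4 by the inductive hypothesis, and the second term (4)·2^k is divisible by 4 since 4 | 4. Hence 4 | h(k+1).
By the principle of mathematical induction, the result holds for all m ≥ 1.
Therefore the largest such d is 4.

d = 4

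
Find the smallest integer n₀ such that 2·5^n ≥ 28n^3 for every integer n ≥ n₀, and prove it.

At n = 4: 1250 < 1792, so the inequality fails and n₀ ≥ 5. We prove 2·5^n ≥ 28n^3 for all n ≥ 5.
Base step (n = 5): 2·5^n = 6250 and 28n^3 = 3500, so 6250 ≥ 3500.
Inductive step: assume the claim holds for n = r, so 2·5^r ≥ 28r^3.
Then 2·5^(r + 1) = 5·(2·5^r) ≥ 5·(28r^3).
Also, for r ≥ 5 we have 5·(28r^3) ≥ 28(r+1)^3, since 5 ≥ (1 + 1/r)^3 for all r ≥ 5.
Combining, 2·5^(r + 1) ≥ 28(r+1)^3.
By induction, the statement is established for all n ≥ 5.
Hence the smallest such n₀ is 5.

n₀ = 5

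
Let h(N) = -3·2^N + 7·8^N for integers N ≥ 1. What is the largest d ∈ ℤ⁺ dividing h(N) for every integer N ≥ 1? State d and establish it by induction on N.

d = 2

Computing the first values: h(1) = 50 and h(2) = 436; gcd(50, 436) = 2, so d ≤ 2.
We prove 2 | -3·2^N + 7·8^N for all N ≥ 1 by induction on N.
Base step (N = 1): h(1) = 50 = 2·(25), so 2 | h(1).
Inductive step: suppose the statement holds for some j ≥ 1, i.e. 2 | h(j). Then
h(j+1) − 8·h(j) = (-3·2^(j+1) + 7·8^(j+1)) − 8·(-3·2^j + 7·8^j) = (-3)·2^j·(2 − 8) = (18)·2^j. Since 2 | h(j) by the inductive hypothesis, 2 | 8·h(j); and 2 | 18 since 18 = 2·9. Therefore 2 | h(j+1).
Hence, by induction on N, the claim holds for every N ≥ 1.
Therefore the largest such d is 2.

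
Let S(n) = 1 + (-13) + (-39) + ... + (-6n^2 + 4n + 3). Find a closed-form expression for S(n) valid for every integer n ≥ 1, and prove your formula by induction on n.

We claim S(n) = -n(2n^2 + n - 4) for all n ≥ 1.
Base case (n = 1): S(1) = 1, and the closed form gives 1. They agree.
For the inductive step, assume it holds for an arbitrary i ≥ 1, so S(i) = i(-2i^2 - i + 4).
Then S(i+1) = S(i) + (-6i^2 - 8i + 1) = (i(-2i^2 - i + 4)) + (-6i^2 - 8i + 1).
Simplifying, S(i+1) = -(i + 1)(2i^2 + 5i - 1) = -(i+1)(2(i+1)^2 + (i+1) - 4),
which is the closed form with n = i+1.
This completes the induction.

S(n) = -n(2n^2 + n - 4)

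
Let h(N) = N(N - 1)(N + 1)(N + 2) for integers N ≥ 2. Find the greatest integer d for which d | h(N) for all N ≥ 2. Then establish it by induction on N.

Computing the first values: h(2) = 24 and h(3) = 120; gcd(24, 120) = 24, so d ≤ 24.
We prove 24 | N(N - 1)(N + 1)(N + 2) for all N ≥ 2 by induction on N.
Base step (N = 2): h(2) = 24 = 24·(1), so 24 | h(2).
Inductive step: assume the claim holds for N = m, i.e. 24 | h(m). Then
h(m+1) − h(m) = m·(m+1)·(m+2)·(m+3) − (m-1)·m·(m+1)·(m+2) = m·(m+1)·(m+2)·[(m+3) − (m-1)] = 4·m·(m+1)·(m+2). The product of 3 consecutive integers is divisible by (3)! = 6, so h(m+1) − h(m) is divisible by 4·6 = 24. By the inductive hypothesis 24 | h(m), hence 24 | h(m+1).
This completes the induction.
Therefore the largest such d is 24.

d = 24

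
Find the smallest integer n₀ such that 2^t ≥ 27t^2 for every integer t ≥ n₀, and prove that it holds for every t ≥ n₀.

n₀ = 12

At t = 11: 2048 < 3267, so the inequality fails and n₀ ≥ 12. We prove 2^t ≥ 27t^2 for all t ≥ 12.
Base step (t = 12): 2^t = 4096 and 27t^2 = 3888, so 4096 ≥ 3888.
Suppose the result is true for t = j, so 2^j ≥ 27j^2.
Then 2^(j + 1) = 2·(2^j) ≥ 2·(27j^2).
Also, for j ≥ 12 we have 2·(27j^2) ≥ 27(j+1)^2, since 2 ≥ (1 + 1/j)^2 for all j ≥ 12.
Combining, 2^(j + 1) ≥ 27(j+1)^2.
By the principle of mathematical induction, the result holds for all t ≥ 12.
Hence the smallest such n₀ is 12.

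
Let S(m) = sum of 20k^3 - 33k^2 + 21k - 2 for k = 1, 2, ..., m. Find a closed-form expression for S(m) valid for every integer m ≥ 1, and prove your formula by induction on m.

S(m) = m(5m^3 - m^2 - m + 3)

We claim S(m) = m(5m^3 - m^2 - m + 3) for all m ≥ 1.
For the base case m = 1: S(1) = 6, and the closed form gives 6. They agree.
Inductive step: suppose the statement holds for some k ≥ 1, so S(k) = k(5k^3 - k^2 - k + 3).
Then S(k+1) = S(k) + (20k^3 + 27k^2 + 15k + 6) = (k(5k^3 - k^2 - k + 3)) + (20k^3 + 27k^2 + 15k + 6).
Simplifying, S(k+1) = (k + 1)(5k^3 + 14k^2 + 12k + 6) = (k+1)(5(k+1)^3 - (k+1)^2 - (k+1) + 3),
which is the closed form with m = k+1.
By induction, the statement is established for all m ≥ 1.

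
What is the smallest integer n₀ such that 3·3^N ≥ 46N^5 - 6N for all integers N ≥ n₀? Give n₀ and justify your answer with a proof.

n₀ = 15

At N = 14: 14348907 < 24739820, so the inequality fails and n₀ ≥ 15. We prove 3·3^N ≥ 46N^5 - 6N for all N ≥ 15.
For the base case N = 15: 3·3^N = 43046721 and 46N^5 - 6N = 34931160, so 43046721 ≥ 34931160.
Suppose the result is true for N = j, so 3·3^j ≥ 46j^5 - 6j.
Then 3·3^(j + 1) = 3·(3·3^j) ≥ 3·(46j^5 - 6j).
Also, for j ≥ 15 we have 3·(46j^5 - 6j) ≥ 46(j+1)^5 - 6(j+1), since 3·(46j^5 - 6j) − (46(j+1)^5 - 6(j+1)) = 92j^5 - 230j^4 - 460j^3 - 460j^2 - 242j - 40, which is nonnegative for all j ≥ 15.
Combining, 3·3^(j + 1) ≥ 46(j+1)^5 - 6(j+1).
This completes the induction.
Hence the smallest such n₀ is 15.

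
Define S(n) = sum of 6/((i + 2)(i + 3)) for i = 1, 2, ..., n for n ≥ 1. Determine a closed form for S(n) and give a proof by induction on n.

S(n) = 2n/(n + 3)

We claim S(n) = 2n/(n + 3) for all n ≥ 1.
When n = 1: S(1) = 1/2, and the closed form gives 1/2. They agree.
For the inductive step, assume it holds for an arbitrary i ≥ 1, so S(i) = 2i/(i + 3).
Then S(i+1) = S(i) + (6/((i + 3)(i + 4))) = (2i/(i + 3)) + (6/((i + 3)(i + 4))).
Simplifying, S(i+1) = 2(i + 1)/(i + 4) = 2(i+1)/((i+1) + 3),
which is the closed form with n = i+1.
By the principle of mathematical induction, the result holds for all n ≥ 1.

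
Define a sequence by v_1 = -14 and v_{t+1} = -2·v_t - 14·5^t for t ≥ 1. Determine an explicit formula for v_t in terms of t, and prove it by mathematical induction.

Computing the first terms: v_1 = -14, v_2 = -42, v_3 = -266. This suggests v_t = -(-2)^(t + 1) - 2·5^t.
For the base case t = 1: the formula gives -14 = -14 = v_1.
Inductive step: assume the claim holds for t = k, so v_k = -(-2)^(k + 1) - 2·5^k.
Then v_{k+1} = -2·v_k - 14·5^k = -2·(-(-2)^(k + 1) - 2·5^k) - 14·5^k = -(-2)^(k + 2) - 2·5^(k + 1) = -(-2)^((k+1) + 1) - 2·5^(k+1),
which is the claimed formula at t = k+1.
This completes the induction.

v_t = -(-2)^(t + 1) - 2·5^t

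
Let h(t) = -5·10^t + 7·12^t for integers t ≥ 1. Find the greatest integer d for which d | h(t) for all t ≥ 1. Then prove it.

Computing the first values: h(1) = 34 and h(2) = 508; gcd(34, 508) = 2, so d ≤ 2.
We prove 2 | -5·10^t + 7·12^t for all t ≥ 1 by induction on t.
For the base case t = 1: h(1) = 34 = 2·(17), so 2 | h(1).
Inductive step: suppose the statement holds for some r ≥ 1, i.e. 2 | h(r). Then
h(r+1) − 12·h(r) = (-5·10^(r+1) + 7·12^(r+1)) − 12·(-5·10^r + 7·12^r) = (-5)·10^r·(10 − 12) = (10)·10^r. Since 2 | h(r) by the inductive hypothesis, 2 | 12·h(r); and 2 | 10 since 10 = 2·5. Therefore 2 | h(r+1).
By induction, the statement is established for all t ≥ 1.
Therefore the largest such d is 2.

d = 2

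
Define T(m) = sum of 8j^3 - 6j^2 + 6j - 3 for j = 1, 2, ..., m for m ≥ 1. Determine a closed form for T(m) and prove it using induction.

T(m) = m(2m^3 + 2m^2 + 2m - 1)

We claim T(m) = m(2m^3 + 2m^2 + 2m - 1) for all m ≥ 1.
Base step (m = 1): T(1) = 5, and the closed form gives 5. They agree.
Inductive step: assume the claim holds for m = j, so T(j) = j(2j^3 + 2j^2 + 2j - 1).
Then T(j+1) = T(j) + (8j^3 + 18j^2 + 18j + 5) = (j(2j^3 + 2j^2 + 2j - 1)) + (8j^3 + 18j^2 + 18j + 5).
Simplifying, T(j+1) = (j + 1)(2j^3 + 8j^2 + 12j + 5) = (j+1)(2(j+1)^3 + 2(j+1)^2 + 2(j+1) - 1),
which is the closed form with m = j+1.
This completes the induction.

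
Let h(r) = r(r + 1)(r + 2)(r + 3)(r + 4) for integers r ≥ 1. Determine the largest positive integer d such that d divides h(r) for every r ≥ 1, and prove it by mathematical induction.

Computing the first values: h(1) = 120 and h(2) = 720; gcd(120, 720) = 120, so d ≤ 120.
We prove 120 | r(r + 1)(r + 2)(r + 3)(r + 4) for all r ≥ 1 by induction on r.
Base step (r = 1): h(1) = 120 = 120·(1), so 120 | h(1).
For the inductive step, assume it holds for an arbitrary j ≥ 1, i.e. 120 | h(j). Then
h(j+1) − h(j) = (j+1)·(j+2)·(j+3)·(j+4)·(j+5) − j·(j+1)·(j+2)·(j+3)·(j+4) = (j+1)·(j+2)·(j+3)·(j+4)·[(j+5) − j] = 5·(j+1)·(j+2)·(j+3)·(j+4). The product of 4 consecutive integers is divisible by (4)! = 24, so h(j+1) − h(j) is divisible by 5·24 = 120. By the inductive hypothesis 120 | h(j), hence 120 | h(j+1).
This completes the induction.
Therefore the largest such d is 120.

d = 120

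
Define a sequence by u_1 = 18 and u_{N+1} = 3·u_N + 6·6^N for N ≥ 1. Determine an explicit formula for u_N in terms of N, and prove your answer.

u_N = 2·3^N + 2·6^N

Computing the first terms: u_1 = 18, u_2 = 90, u_3 = 486. This suggests u_N = 2·3^N + 2·6^N.
Base step (N = 1): the formula gives 18 = 18 = u_1.
Suppose the result is true for N = k, so u_k = 2·3^k + 2·6^k.
Then u_{k+1} = 3·u_k + 6·6^k = 3·(2·3^k + 2·6^k) + 6·6^k = 2·3^(k + 1) + 2·6^(k + 1),
which is the claimed formula at N = k+1.
This completes the induction.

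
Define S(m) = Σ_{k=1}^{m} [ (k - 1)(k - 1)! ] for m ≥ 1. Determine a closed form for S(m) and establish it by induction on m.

S(m) = m! - 1

We claim S(m) = m! - 1 for all m ≥ 1.
Base step (m = 1): S(1) = 0, and the closed form gives 0. They agree.
Inductive step: assume the claim holds for m = k, so S(k) = k! - 1.
Then S(k+1) = S(k) + (k·k!) = (k! - 1) + (k·k!).
Simplifying, S(k+1) = (k+1)! - 1,
which is the closed form with m = k+1.
By the principle of mathematical induction, the result holds for all m ≥ 1.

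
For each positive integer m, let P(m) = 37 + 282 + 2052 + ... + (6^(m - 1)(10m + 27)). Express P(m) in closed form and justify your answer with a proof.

We claim P(m) = 6^m(2m + 5) - 5 for all m ≥ 1.
Base case (m = 1): P(1) = 37, and the closed form gives 37. They agree.
Inductive step: suppose the statement holds for some i ≥ 1, so P(i) = 6^i(2i + 5) - 5.
Then P(i+1) = P(i) + (6^i(10i + 37)) = (6^i(2i + 5) - 5) + (6^i(10i + 37)).
Simplifying, P(i+1) = 12·6^i·i + 42·6^i - 5 = 6^(i+1)(2(i+1) + 5) - 5,
which is the closed form with m = i+1.
This completes the induction.

P(m) = 6^m(2m + 5) - 5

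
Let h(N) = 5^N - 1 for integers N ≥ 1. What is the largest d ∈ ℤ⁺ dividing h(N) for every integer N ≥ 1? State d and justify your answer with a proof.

d = 4

Computing the first values: h(1) = 4 and h(2) = 24; gcd(4, 24) = 4, so d ≤ 4.
We prove 4 | 5^N - 1 for all N ≥ 1 by induction on N.
When N = 1: h(1) = 4 = 4·(1), so 4 | h(1).
Inductive step: assume the claim holds for N = j, i.e. 4 | h(j). Then
5^{j+1} − 1^{j+1} = 5·5^j − 1·1^j = 5·(5^j − 1^j) + (4)·1^j. The first term is divisible by 4 by the inductive hypothesis, and the second term (4)·1^j is divisible by 4 since 4 | 4. Hence 4 | h(j+1).
Hence, by induction on N, the claim holds for every N ≥ 1.
Therefore the largest such d is 4.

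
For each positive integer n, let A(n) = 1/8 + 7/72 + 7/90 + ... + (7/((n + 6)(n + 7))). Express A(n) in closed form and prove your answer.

We claim A(n) = n/(n + 7) for all n ≥ 1.
Base case (n = 1): A(1) = 1/8, and the closed form gives 1/8. They agree.
For the inductive step, assume it holds for an arbitrary k ≥ 1, so A(k) = k/(k + 7).
Then A(k+1) = A(k) + (7/((k + 7)(k + 8))) = (k/(k + 7)) + (7/((k + 7)(k + 8))).
Simplifying, A(k+1) = (k + 1)/(k + 8) = (k+1)/((k+1) + 7),
which is the closed form with n = k+1.
By induction, the statement is established for all n ≥ 1.

A(n) = n/(n + 7)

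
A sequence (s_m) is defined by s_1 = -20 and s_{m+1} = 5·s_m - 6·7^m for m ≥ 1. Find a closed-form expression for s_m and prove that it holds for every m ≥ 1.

Computing the first terms: s_1 = -20, s_2 = -142, s_3 = -1004. This suggests s_m = 5^(m - 1) - 3·7^m.
Base step (m = 1): the formula gives -20 = -20 = s_1.
Suppose the result is true for m = i, so s_i = 5^(i - 1) - 3·7^i.
Then s_{i+1} = 5·s_i - 6·7^i = 5·(5^(i - 1) - 3·7^i) - 6·7^i = 5^i - 3·7^(i + 1) = 5^((i+1) - 1) - 3·7^(i+1),
which is the claimed formula at m = i+1.
By induction, the statement is established for all m ≥ 1.

s_m = 5^(m - 1) - 3·7^m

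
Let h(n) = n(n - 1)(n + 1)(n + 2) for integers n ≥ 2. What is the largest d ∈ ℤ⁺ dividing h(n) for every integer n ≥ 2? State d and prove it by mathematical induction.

d = 24

Computing the first values: h(2) = 24 and h(3) = 120; gcd(24, 120) = 24, so d ≤ 24.
We prove 24 | n(n - 1)(n + 1)(n + 2) for all n ≥ 2 by induction on n.
When n = 2: h(2) = 24 = 24·(1), so 24 | h(2).
Inductive step: suppose the statement holds for some p ≥ 2, i.e. 24 | h(p). Then
h(p+1) − h(p) = p·(p+1)·(p+2)·(p+3) − (p-1)·p·(p+1)·(p+2) = p·(p+1)·(p+2)·[(p+3) − (p-1)] = 4·p·(p+1)·(p+2). The product of 3 consecutive integers is divisible by (3)! = 6, so h(p+1) − h(p) is divisible by 4·6 = 24. By the inductive hypothesis 24 | h(p), hence 24 | h(p+1).
By the principle of mathematical induction, the result holds for all n ≥ 2.
Therefore the largest such d is 24.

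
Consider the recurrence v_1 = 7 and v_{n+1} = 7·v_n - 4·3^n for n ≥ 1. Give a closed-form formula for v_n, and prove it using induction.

v_n = 3^n + 4·7^(n - 1)

Computing the first terms: v_1 = 7, v_2 = 37, v_3 = 223. This suggests v_n = 3^n + 4·7^(n - 1).
For the base case n = 1: the formula gives 7 = 7 = v_1.
Suppose the result is true for n = i, so v_i = 3^i + 4·7^(i - 1).
Then v_{i+1} = 7·v_i - 4·3^i = 7·(3^i + 4·7^(i - 1)) - 4·3^i = 3^(i + 1) + 4·7^i = 3^(i+1) + 4·7^((i+1) - 1),
which is the claimed formula at n = i+1.
Hence, by induction on n, the claim holds for every n ≥ 1.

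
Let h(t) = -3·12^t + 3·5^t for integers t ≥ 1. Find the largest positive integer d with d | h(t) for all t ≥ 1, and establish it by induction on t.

Computing the first values: h(1) = -21 and h(2) = -357; gcd(-21, -357) = 21, so d ≤ 21.
We prove 21 | -3·12^t + 3·5^t for all t ≥ 1 by induction on t.
For the base case t = 1: h(1) = -21 = 21·(-1), so 21 | h(1).
Inductive step: assume the claim holds for t = m, i.e. 21 | h(m). Then
h(m+1) − 12·h(m) = (-3·12^(m+1) + 3·5^(m+1)) − 12·(-3·12^m + 3·5^m) = (3)·5^m·(5 − 12) = (-21)·5^m. Since 21 | h(m) by the inductive hypothesis, 21 | 12·h(m); and 21 | -21 since -21 = 21·-1. Therefore 21 | h(m+1).
By induction, the statement is established for all t ≥ 1.
Therefore the largest such d is 21.

d = 21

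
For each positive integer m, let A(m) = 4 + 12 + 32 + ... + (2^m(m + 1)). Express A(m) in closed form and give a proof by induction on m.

A(m) = 2^(m + 1)m

We claim A(m) = 2^(m + 1)m for all m ≥ 1.
When m = 1: A(1) = 4, and the closed form gives 4. They agree.
Suppose the result is true for m = r, so A(r) = 2^(r + 1)r.
Then A(r+1) = A(r) + (2^(r + 1)(r + 2)) = (2^(r + 1)r) + (2^(r + 1)(r + 2)).
Simplifying, A(r+1) = 2^(r + 2)(r + 1) = 2^((r+1) + 1)(r+1),
which is the closed form with m = r+1.
This completes the induction.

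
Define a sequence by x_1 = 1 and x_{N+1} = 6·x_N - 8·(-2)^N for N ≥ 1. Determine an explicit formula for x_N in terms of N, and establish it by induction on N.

Computing the first terms: x_1 = 1, x_2 = 22, x_3 = 100. This suggests x_N = (-2)^N + 3·6^(N - 1).
Base case (N = 1): the formula gives 1 = 1 = x_1.
Suppose the result is true for N = r, so x_r = (-2)^r + 3·6^(r - 1).
Then x_{r+1} = 6·x_r - 8·(-2)^r = 6·((-2)^r + 3·6^(r - 1)) - 8·(-2)^r = (-2)^(r + 1) + 3·6^r = (-2)^(r+1) + 3·6^((r+1) - 1),
which is the claimed formula at N = r+1.
Hence, by induction on N, the claim holds for every N ≥ 1.

x_N = (-2)^N + 3·6^(N - 1)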